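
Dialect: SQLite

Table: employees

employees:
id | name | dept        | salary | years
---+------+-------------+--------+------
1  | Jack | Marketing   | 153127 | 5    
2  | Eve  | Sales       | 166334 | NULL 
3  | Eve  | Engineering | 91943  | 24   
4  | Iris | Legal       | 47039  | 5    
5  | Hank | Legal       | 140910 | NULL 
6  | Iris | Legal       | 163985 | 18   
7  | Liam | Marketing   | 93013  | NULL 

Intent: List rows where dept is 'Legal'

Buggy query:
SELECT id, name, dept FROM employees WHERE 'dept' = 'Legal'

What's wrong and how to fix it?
Bug: 'dept' in single quotes is a string literal, not the column; the comparison is literal-vs-literal and never true

Fix: Remove the quotes around the column name (or use double quotes for an identifier)

Corrected query:
SELECT id, name, dept FROM employees WHERE dept = 'Legal'

Result:
id | name | dept 
---+------+------
4  | Iris | Legal
5  | Hank | Legal
6  | Iris | Legal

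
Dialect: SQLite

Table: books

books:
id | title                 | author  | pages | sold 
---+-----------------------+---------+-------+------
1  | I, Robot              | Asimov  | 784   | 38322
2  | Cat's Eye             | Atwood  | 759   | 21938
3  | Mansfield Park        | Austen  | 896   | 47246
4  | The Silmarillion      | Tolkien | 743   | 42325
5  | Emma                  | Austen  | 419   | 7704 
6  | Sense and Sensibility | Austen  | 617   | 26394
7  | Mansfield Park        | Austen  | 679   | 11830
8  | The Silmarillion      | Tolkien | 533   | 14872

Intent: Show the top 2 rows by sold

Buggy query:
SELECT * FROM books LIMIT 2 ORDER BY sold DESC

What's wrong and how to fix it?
Bug: ORDER BY cannot follow LIMIT; LIMIT is the final clause

Fix: Sort with ORDER BY, then apply LIMIT

Corrected query:
SELECT * FROM books ORDER BY sold DESC LIMIT 2

Result:
id | title            | author  | pages | sold 
---+------------------+---------+-------+------
3  | Mansfield Park   | Austen  | 896   | 47246
4  | The Silmarillion | Tolkien | 743   | 42325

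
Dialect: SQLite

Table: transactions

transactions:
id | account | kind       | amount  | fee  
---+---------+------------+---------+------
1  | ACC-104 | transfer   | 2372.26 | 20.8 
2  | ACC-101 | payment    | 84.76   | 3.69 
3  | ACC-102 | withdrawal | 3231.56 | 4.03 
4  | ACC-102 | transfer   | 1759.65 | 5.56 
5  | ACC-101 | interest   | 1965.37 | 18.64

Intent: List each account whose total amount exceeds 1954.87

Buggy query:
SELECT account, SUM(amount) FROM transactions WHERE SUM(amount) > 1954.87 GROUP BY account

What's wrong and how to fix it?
Bug: WHERE runs before GROUP BY, so aggregates aren't available there

Fix: Move the aggregate condition to a HAVING clause

Corrected query:
SELECT account, SUM(amount) FROM transactions GROUP BY account HAVING SUM(amount) > 1954.87

Result:
account | SUM(amount)
--------+------------
ACC-101 | 2050.13    
ACC-102 | 4991.21    
ACC-104 | 2372.26    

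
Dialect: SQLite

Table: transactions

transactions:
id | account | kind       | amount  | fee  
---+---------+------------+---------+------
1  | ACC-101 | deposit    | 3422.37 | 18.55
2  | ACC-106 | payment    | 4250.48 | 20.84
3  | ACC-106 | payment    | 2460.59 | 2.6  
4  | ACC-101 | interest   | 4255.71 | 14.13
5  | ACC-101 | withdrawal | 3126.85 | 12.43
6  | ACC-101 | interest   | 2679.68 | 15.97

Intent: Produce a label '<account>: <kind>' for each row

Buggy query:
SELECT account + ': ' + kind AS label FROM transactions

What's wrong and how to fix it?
Bug: SQLite uses || for string concatenation; + coerces text to numbers (yielding 0)

Fix: Replace + with || to concatenate text

Corrected query:
SELECT account || ': ' || kind AS label FROM transactions

Result:
label              
-------------------
ACC-101: deposit   
ACC-106: payment   
ACC-106: payment   
ACC-101: interest  
ACC-101: withdrawal
ACC-101: interest  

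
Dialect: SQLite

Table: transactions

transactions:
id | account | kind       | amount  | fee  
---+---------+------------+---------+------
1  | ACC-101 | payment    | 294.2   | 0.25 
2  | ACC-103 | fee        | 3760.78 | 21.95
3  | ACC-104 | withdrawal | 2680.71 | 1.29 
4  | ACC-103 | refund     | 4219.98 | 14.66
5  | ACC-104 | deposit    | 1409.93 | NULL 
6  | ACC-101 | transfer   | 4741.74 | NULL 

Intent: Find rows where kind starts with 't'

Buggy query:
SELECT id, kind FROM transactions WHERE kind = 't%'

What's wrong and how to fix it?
Bug: '=' compares the literal string including the % character; pattern matching needs LIKE

Fix: Use LIKE for wildcard pattern matching

Corrected query:
SELECT id, kind FROM transactions WHERE kind LIKE 't%'

Result:
id | kind    
---+---------
6  | transfer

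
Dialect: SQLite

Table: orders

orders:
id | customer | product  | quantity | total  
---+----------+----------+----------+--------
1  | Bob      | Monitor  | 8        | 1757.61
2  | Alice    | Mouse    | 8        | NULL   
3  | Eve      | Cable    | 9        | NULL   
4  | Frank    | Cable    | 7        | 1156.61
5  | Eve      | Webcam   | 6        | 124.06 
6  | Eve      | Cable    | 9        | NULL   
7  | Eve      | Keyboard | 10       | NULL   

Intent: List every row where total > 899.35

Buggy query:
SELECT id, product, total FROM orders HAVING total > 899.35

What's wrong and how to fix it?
Bug: HAVING filters the output of aggregation, but this query has no GROUP BY and no aggregate functions, so SQLite rejects it (HAVING clause on a non-aggregate query); the condition here is per row

Fix: Use WHERE for row-level filtering

Corrected query:
SELECT id, product, total FROM orders WHERE total > 899.35

Result:
id | product | total  
---+---------+--------
1  | Monitor | 1757.61
4  | Cable   | 1156.61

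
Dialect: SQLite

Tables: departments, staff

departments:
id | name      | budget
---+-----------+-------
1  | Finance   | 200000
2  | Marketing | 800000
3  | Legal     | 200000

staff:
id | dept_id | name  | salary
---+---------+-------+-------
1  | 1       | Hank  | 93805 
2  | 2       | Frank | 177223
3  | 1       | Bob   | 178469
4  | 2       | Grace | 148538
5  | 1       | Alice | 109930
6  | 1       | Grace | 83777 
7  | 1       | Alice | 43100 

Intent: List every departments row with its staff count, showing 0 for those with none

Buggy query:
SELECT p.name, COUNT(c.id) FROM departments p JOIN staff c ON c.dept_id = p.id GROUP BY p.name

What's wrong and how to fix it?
Bug: An inner join excludes parents with zero children

Fix: Use LEFT JOIN so parents without children still appear (COUNT(c.id) gives 0)

Corrected query:
SELECT p.name, COUNT(c.id) FROM departments p LEFT JOIN staff c ON c.dept_id = p.id GROUP BY p.name

Result:
name      | COUNT(c.id)
----------+------------
Finance   | 5          
Legal     | 0          
Marketing | 2          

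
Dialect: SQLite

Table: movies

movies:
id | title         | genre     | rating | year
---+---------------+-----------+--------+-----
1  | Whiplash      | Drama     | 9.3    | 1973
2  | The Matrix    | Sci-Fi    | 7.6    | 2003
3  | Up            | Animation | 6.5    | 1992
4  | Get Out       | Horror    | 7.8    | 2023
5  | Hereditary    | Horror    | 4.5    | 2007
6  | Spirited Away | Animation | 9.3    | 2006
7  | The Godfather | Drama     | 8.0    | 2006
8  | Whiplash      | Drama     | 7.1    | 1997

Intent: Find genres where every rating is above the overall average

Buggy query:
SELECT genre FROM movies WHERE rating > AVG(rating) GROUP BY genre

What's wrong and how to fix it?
Bug: AVG() is an aggregate; it can't sit directly in WHERE

Fix: Compute the overall average in a scalar subquery and compare each group's MIN against it in HAVING

Corrected query:
SELECT genre FROM movies GROUP BY genre HAVING MIN(rating) > (SELECT AVG(rating) FROM movies)

Result:
genre 
------
Sci-Fi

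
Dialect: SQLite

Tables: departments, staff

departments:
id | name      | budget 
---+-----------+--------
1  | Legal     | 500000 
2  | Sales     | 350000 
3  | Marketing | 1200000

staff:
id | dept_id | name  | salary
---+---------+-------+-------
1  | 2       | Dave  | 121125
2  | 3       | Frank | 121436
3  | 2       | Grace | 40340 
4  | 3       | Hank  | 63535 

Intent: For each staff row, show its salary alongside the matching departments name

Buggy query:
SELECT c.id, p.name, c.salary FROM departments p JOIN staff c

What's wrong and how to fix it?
Bug: Missing join condition: each staff row is matched to all departments rows instead of just its own

Fix: Specify the join condition linking the foreign key to the parent id

Corrected query:
SELECT c.id, p.name, c.salary FROM departments p JOIN staff c ON c.dept_id = p.id

Result:
id | name      | salary
---+-----------+-------
1  | Sales     | 121125
2  | Marketing | 121436
3  | Sales     | 40340 
4  | Marketing | 63535 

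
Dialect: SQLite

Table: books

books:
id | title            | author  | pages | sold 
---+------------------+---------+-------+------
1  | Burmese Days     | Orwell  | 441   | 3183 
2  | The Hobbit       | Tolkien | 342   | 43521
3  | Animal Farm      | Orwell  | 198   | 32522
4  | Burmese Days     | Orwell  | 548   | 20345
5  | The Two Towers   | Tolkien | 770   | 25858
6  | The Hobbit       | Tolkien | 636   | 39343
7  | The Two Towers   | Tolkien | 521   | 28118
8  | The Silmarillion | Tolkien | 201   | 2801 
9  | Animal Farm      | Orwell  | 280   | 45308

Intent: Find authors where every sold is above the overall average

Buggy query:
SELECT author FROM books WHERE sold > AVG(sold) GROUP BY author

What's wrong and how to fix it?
Bug: AVG() is an aggregate; it can't sit directly in WHERE

Fix: Compute the overall average in a scalar subquery and compare each group's MIN against it in HAVING

Corrected query:
SELECT author FROM books GROUP BY author HAVING MIN(sold) > (SELECT AVG(sold) FROM books)

Result:
(no rows)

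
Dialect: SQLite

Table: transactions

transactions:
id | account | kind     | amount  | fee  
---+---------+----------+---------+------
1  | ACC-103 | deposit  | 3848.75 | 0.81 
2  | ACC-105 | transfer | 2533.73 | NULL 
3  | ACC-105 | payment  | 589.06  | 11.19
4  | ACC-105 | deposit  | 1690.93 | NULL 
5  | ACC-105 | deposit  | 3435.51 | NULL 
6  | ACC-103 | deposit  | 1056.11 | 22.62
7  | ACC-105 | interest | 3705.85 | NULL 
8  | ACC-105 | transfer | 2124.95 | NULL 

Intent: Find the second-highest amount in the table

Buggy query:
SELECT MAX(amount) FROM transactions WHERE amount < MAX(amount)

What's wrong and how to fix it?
Bug: The inner MAX is an aggregate inside WHERE, which is not allowed

Fix: Put the inner MAX in a scalar subquery

Corrected query:
SELECT MAX(amount) FROM transactions WHERE amount < (SELECT MAX(amount) FROM transactions)

Result:
MAX(amount)
-----------
3705.85    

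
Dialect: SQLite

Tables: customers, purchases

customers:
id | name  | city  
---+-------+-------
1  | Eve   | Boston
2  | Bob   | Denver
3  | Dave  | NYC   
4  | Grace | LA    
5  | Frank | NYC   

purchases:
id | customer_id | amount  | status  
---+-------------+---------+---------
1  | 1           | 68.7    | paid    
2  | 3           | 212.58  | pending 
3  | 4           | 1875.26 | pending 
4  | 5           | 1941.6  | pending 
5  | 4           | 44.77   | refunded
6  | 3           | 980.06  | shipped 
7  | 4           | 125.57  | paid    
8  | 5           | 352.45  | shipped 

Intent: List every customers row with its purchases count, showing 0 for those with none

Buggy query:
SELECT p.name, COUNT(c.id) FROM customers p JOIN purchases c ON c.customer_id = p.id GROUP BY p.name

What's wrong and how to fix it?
Bug: INNER JOIN drops customers rows that have no matching purchases rows

Fix: Use LEFT JOIN so parents without children still appear (COUNT(c.id) gives 0)

Corrected query:
SELECT p.name, COUNT(c.id) FROM customers p LEFT JOIN purchases c ON c.customer_id = p.id GROUP BY p.name

Result:
name  | COUNT(c.id)
------+------------
Bob   | 0          
Dave  | 2          
Eve   | 1          
Frank | 2          
Grace | 3          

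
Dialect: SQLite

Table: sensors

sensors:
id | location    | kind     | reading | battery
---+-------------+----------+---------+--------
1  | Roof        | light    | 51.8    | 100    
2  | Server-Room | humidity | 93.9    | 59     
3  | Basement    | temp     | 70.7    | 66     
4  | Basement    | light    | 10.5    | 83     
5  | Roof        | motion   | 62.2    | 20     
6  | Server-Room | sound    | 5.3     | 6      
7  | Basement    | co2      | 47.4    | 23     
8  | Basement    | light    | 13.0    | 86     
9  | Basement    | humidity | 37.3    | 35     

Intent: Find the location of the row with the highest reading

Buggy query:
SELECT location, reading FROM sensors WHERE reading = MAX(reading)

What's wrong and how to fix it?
Bug: WHERE is evaluated per row; an aggregate over the whole table isn't defined there

Fix: Wrap MAX in a scalar subquery so WHERE compares against a single value

Corrected query:
SELECT location, reading FROM sensors WHERE reading = (SELECT MAX(reading) FROM sensors)

Result:
location    | reading
------------+--------
Server-Room | 93.9   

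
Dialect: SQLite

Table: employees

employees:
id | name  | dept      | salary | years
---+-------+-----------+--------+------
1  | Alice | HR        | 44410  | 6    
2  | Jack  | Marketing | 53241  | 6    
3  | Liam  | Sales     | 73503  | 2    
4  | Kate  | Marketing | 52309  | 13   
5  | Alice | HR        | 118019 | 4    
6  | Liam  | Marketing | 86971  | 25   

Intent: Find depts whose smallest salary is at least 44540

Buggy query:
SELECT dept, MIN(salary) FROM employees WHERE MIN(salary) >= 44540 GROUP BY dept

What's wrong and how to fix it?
Bug: Aggregates like MIN are computed per group after WHERE runs

Fix: Use HAVING for the per-group MIN condition

Corrected query:
SELECT dept, MIN(salary) FROM employees GROUP BY dept HAVING MIN(salary) >= 44540

Result:
dept      | MIN(salary)
----------+------------
Marketing | 52309      
Sales     | 73503      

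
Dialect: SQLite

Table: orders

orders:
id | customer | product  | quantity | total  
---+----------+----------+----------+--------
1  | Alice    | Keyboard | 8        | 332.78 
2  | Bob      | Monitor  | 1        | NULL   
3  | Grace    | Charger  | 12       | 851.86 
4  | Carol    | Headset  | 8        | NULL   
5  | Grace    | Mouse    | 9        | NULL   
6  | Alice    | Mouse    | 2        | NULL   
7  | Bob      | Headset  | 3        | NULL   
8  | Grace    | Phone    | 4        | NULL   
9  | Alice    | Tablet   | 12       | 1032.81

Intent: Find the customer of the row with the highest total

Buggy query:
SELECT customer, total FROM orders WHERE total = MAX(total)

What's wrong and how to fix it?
Bug: WHERE is evaluated per row; an aggregate over the whole table isn't defined there

Fix: Use a subquery: WHERE total = (SELECT MAX(total) FROM orders)

Corrected query:
SELECT customer, total FROM orders WHERE total = (SELECT MAX(total) FROM orders)

Result:
customer | total  
---------+--------
Alice    | 1032.81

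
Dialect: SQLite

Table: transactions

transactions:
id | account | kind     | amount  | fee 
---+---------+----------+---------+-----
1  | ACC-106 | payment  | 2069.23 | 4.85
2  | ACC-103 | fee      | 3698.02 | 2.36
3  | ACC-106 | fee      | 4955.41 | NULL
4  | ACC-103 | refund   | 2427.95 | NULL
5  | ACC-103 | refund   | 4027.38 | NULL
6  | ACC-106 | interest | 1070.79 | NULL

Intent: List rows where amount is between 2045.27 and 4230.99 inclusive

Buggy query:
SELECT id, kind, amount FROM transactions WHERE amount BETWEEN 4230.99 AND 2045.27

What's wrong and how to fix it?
Bug: The bounds are reversed; BETWEEN a AND b requires a <= b to match anything

Fix: Write BETWEEN 2045.27 AND 4230.99

Corrected query:
SELECT id, kind, amount FROM transactions WHERE amount BETWEEN 2045.27 AND 4230.99

Result:
id | kind    | amount 
---+---------+--------
1  | payment | 2069.23
2  | fee     | 3698.02
4  | refund  | 2427.95
5  | refund  | 4027.38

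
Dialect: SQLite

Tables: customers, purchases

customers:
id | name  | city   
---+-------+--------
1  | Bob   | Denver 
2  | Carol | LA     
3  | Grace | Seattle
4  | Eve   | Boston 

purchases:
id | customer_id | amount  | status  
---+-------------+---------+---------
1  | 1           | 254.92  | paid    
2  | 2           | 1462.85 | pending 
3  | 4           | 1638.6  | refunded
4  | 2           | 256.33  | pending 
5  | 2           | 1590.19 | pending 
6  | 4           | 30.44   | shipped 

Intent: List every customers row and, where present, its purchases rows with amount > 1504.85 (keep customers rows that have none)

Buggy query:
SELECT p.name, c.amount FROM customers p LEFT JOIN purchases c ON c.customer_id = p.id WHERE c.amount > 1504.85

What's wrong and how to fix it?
Bug: A WHERE condition on the right-hand table after LEFT JOIN drops unmatched parents

Fix: Put 'c.amount > 1504.85' in the JOIN's ON clause instead of WHERE

Corrected query:
SELECT p.name, c.amount FROM customers p LEFT JOIN purchases c ON c.customer_id = p.id AND c.amount > 1504.85

Result:
name  | amount 
------+--------
Bob   | NULL   
Carol | 1590.19
Grace | NULL   
Eve   | 1638.6 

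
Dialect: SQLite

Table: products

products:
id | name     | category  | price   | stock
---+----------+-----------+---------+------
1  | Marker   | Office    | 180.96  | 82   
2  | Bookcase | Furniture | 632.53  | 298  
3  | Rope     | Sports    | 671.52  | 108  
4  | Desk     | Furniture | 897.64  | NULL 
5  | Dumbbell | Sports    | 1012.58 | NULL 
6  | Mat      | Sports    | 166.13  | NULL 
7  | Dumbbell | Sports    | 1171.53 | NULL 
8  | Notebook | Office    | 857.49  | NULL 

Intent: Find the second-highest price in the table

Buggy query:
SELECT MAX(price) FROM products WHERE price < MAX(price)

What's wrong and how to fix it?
Bug: The inner MAX is an aggregate inside WHERE, which is not allowed

Fix: Put the inner MAX in a scalar subquery

Corrected query:
SELECT MAX(price) FROM products WHERE price < (SELECT MAX(price) FROM products)

Result:
MAX(price)
----------
1012.58   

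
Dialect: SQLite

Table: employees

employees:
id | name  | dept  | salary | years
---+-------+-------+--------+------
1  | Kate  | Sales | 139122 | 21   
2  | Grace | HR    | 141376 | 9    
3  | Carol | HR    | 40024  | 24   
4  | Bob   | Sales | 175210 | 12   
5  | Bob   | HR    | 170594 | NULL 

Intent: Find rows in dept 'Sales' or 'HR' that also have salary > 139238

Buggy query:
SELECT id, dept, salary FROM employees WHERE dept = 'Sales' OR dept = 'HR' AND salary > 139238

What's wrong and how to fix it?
Bug: Without parentheses, AND is evaluated before OR, so the salary filter only applies to the 'HR' branch

Fix: Group the OR with parentheses (or use IN), then AND the threshold

Corrected query:
SELECT id, dept, salary FROM employees WHERE (dept = 'Sales' OR dept = 'HR') AND salary > 139238

Result:
id | dept  | salary
---+-------+-------
2  | HR    | 141376
4  | Sales | 175210
5  | HR    | 170594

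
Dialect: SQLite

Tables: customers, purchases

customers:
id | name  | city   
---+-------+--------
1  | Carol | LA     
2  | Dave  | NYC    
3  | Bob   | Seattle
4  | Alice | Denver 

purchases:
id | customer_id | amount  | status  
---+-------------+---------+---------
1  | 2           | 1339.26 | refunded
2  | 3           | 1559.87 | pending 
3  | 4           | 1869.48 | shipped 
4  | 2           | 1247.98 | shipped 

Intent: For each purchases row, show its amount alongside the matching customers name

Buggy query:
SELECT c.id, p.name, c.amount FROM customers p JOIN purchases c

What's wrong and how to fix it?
Bug: Missing join condition: each purchases row is matched to all customers rows instead of just its own

Fix: Add ON c.customer_id = p.id to the JOIN

Corrected query:
SELECT c.id, p.name, c.amount FROM customers p JOIN purchases c ON c.customer_id = p.id

Result:
id | name  | amount 
---+-------+--------
1  | Dave  | 1339.26
2  | Bob   | 1559.87
3  | Alice | 1869.48
4  | Dave  | 1247.98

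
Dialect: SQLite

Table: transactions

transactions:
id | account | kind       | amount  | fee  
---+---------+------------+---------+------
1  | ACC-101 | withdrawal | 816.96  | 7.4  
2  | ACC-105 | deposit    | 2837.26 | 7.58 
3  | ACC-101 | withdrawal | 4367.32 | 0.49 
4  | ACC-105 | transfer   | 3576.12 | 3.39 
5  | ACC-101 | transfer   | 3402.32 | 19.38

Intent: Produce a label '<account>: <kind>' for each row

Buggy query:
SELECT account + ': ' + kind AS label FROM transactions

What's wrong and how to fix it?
Bug: '+' is numeric addition; on text columns SQLite converts them to 0 instead of concatenating

Fix: Replace + with || to concatenate text

Corrected query:
SELECT account || ': ' || kind AS label FROM transactions

Result:
label              
-------------------
ACC-101: withdrawal
ACC-105: deposit   
ACC-101: withdrawal
ACC-105: transfer  
ACC-101: transfer  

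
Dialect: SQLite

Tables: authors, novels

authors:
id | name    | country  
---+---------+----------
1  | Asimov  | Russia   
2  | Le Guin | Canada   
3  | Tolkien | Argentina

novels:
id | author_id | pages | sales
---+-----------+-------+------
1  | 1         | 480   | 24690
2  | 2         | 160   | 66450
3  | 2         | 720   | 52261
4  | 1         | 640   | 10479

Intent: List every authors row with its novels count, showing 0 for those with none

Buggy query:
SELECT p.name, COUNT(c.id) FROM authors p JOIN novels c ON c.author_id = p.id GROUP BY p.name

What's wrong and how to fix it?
Bug: INNER JOIN drops authors rows that have no matching novels rows

Fix: Use LEFT JOIN so parents without children still appear (COUNT(c.id) gives 0)

Corrected query:
SELECT p.name, COUNT(c.id) FROM authors p LEFT JOIN novels c ON c.author_id = p.id GROUP BY p.name

Result:
name    | COUNT(c.id)
--------+------------
Asimov  | 2          
Le Guin | 2          
Tolkien | 0          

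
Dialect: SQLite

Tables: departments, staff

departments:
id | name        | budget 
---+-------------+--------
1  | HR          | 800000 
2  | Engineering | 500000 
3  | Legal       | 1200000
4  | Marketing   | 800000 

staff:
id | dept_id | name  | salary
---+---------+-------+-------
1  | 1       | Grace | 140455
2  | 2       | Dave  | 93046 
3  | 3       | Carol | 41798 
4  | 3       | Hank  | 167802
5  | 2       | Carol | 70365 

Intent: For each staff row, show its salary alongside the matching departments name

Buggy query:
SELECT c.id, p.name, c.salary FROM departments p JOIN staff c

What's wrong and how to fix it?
Bug: JOIN with no ON clause produces a cartesian product; every staff row pairs with every departments row

Fix: Specify the join condition linking the foreign key to the parent id

Corrected query:
SELECT c.id, p.name, c.salary FROM departments p JOIN staff c ON c.dept_id = p.id

Result:
id | name        | salary
---+-------------+-------
1  | HR          | 140455
2  | Engineering | 93046 
3  | Legal       | 41798 
4  | Legal       | 167802
5  | Engineering | 70365 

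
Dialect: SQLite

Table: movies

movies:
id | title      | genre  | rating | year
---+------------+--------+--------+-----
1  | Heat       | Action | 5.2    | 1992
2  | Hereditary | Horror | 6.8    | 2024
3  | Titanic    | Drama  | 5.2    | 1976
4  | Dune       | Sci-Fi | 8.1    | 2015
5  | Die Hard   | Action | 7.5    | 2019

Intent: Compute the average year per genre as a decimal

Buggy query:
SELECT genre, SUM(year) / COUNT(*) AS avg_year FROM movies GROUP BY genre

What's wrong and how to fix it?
Bug: SUM(year) and COUNT(*) are both integers; the division truncates the fractional part

Fix: Cast one side to REAL so the division keeps the fractional part

Corrected query:
SELECT genre, SUM(year) * 1.0 / COUNT(*) AS avg_year FROM movies GROUP BY genre

Result:
genre  | avg_year
-------+---------
Action | 2005.5  
Drama  | 1976    
Horror | 2024    
Sci-Fi | 2015    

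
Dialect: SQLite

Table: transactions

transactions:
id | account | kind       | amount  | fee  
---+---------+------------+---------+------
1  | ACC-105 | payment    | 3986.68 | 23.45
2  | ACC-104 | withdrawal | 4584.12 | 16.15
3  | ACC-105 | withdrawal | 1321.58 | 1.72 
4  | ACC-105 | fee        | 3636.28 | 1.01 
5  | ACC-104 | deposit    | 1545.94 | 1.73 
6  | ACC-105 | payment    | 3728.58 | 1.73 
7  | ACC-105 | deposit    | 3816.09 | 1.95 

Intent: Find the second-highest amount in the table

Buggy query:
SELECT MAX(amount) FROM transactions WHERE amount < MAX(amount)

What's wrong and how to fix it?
Bug: The inner MAX is an aggregate inside WHERE, which is not allowed

Fix: Compute the overall MAX in a subquery, then take MAX of rows below it

Corrected query:
SELECT MAX(amount) FROM transactions WHERE amount < (SELECT MAX(amount) FROM transactions)

Result:
MAX(amount)
-----------
3986.68    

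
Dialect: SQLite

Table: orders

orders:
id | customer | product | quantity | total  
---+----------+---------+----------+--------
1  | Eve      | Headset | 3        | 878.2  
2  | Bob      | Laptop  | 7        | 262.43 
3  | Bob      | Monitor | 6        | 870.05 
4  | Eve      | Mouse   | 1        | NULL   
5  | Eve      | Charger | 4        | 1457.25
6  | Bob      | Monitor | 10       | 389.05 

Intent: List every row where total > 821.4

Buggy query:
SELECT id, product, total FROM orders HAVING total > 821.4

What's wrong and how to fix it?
Bug: This is a non-aggregate query (no GROUP BY, no aggregates), so in SQLite the HAVING clause is invalid here; a row-level condition belongs in WHERE

Fix: Use WHERE for row-level filtering

Corrected query:
SELECT id, product, total FROM orders WHERE total > 821.4

Result:
id | product | total  
---+---------+--------
1  | Headset | 878.2  
3  | Monitor | 870.05 
5  | Charger | 1457.25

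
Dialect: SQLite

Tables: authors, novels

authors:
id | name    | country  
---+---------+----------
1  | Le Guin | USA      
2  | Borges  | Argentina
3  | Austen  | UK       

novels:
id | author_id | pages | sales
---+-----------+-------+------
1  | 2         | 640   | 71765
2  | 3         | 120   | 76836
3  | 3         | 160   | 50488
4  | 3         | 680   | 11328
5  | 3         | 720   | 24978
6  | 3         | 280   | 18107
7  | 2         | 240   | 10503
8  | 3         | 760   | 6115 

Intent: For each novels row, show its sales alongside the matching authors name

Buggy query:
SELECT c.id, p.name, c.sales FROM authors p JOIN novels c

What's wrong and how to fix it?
Bug: JOIN with no ON clause produces a cartesian product; every novels row pairs with every authors row

Fix: Specify the join condition linking the foreign key to the parent id

Corrected query:
SELECT c.id, p.name, c.sales FROM authors p JOIN novels c ON c.author_id = p.id

Result:
id | name   | sales
---+--------+------
1  | Borges | 71765
2  | Austen | 76836
3  | Austen | 50488
4  | Austen | 11328
5  | Austen | 24978
6  | Austen | 18107
7  | Borges | 10503
8  | Austen | 6115 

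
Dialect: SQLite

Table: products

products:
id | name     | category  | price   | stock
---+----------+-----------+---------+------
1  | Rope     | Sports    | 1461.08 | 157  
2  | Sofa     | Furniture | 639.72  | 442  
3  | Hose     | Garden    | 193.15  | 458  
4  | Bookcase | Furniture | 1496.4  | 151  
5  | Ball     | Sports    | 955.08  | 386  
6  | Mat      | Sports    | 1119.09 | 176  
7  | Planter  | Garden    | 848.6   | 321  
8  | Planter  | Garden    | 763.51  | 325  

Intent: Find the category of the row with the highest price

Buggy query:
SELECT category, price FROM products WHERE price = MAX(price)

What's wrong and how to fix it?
Bug: WHERE is evaluated per row; an aggregate over the whole table isn't defined there

Fix: Use a subquery: WHERE price = (SELECT MAX(price) FROM products)

Corrected query:
SELECT category, price FROM products WHERE price = (SELECT MAX(price) FROM products)

Result:
category  | price 
----------+-------
Furniture | 1496.4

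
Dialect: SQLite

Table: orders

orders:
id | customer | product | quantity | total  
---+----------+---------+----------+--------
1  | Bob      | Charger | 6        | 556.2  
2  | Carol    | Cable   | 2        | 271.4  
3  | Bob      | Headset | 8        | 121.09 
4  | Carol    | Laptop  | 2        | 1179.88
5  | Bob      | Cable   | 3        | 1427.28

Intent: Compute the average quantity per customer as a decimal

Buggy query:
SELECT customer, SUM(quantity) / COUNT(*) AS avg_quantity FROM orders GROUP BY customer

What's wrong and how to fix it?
Bug: Both operands are integers, so '/' performs integer division and truncates

Fix: Cast one side to REAL so the division keeps the fractional part

Corrected query:
SELECT customer, SUM(quantity) * 1.0 / COUNT(*) AS avg_quantity FROM orders GROUP BY customer

Result:
customer | avg_quantity
---------+-------------
Bob      | 5.666667    
Carol    | 2           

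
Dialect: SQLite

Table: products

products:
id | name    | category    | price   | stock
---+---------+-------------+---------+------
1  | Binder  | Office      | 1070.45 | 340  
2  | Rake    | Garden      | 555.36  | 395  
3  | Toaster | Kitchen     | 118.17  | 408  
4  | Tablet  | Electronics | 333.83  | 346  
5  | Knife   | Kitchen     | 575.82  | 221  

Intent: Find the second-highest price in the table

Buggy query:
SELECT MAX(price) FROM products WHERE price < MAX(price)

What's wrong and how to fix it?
Bug: The inner MAX is an aggregate inside WHERE, which is not allowed

Fix: Put the inner MAX in a scalar subquery

Corrected query:
SELECT MAX(price) FROM products WHERE price < (SELECT MAX(price) FROM products)

Result:
MAX(price)
----------
575.82    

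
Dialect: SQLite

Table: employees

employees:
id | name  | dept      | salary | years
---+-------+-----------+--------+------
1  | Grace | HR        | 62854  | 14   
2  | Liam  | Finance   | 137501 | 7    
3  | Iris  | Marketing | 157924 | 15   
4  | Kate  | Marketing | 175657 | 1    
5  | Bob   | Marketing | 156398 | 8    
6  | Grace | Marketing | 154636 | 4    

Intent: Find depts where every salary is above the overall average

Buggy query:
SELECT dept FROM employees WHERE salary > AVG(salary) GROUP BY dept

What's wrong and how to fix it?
Bug: WHERE evaluates per row before aggregation, so AVG() is unavailable

Fix: Use a subquery for AVG and a HAVING MIN(...) filter so the condition holds for every row in the group

Corrected query:
SELECT dept FROM employees GROUP BY dept HAVING MIN(salary) > (SELECT AVG(salary) FROM employees)

Result:
dept     
---------
Marketing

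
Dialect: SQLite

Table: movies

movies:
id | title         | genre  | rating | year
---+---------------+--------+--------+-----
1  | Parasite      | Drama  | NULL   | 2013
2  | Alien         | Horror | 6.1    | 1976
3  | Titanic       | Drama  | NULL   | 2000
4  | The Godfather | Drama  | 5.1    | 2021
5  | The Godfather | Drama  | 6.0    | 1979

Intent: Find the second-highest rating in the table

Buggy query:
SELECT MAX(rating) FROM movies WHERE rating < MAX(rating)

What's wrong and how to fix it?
Bug: MAX(rating) on the right of the comparison is an aggregate-in-WHERE error

Fix: Compute the overall MAX in a subquery, then take MAX of rows below it

Corrected query:
SELECT MAX(rating) FROM movies WHERE rating < (SELECT MAX(rating) FROM movies)

Result:
MAX(rating)
-----------
6          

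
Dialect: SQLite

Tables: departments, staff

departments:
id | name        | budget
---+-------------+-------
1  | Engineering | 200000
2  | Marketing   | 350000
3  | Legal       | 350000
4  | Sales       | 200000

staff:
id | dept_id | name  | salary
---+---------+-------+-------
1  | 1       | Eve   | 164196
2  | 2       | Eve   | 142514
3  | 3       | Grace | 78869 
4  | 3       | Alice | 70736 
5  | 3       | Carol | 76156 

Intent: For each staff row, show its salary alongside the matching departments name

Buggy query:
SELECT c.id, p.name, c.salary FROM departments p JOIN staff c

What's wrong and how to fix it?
Bug: Missing join condition: each staff row is matched to all departments rows instead of just its own

Fix: Add ON c.dept_id = p.id to the JOIN

Corrected query:
SELECT c.id, p.name, c.salary FROM departments p JOIN staff c ON c.dept_id = p.id

Result:
id | name        | salary
---+-------------+-------
1  | Engineering | 164196
2  | Marketing   | 142514
3  | Legal       | 78869 
4  | Legal       | 70736 
5  | Legal       | 76156 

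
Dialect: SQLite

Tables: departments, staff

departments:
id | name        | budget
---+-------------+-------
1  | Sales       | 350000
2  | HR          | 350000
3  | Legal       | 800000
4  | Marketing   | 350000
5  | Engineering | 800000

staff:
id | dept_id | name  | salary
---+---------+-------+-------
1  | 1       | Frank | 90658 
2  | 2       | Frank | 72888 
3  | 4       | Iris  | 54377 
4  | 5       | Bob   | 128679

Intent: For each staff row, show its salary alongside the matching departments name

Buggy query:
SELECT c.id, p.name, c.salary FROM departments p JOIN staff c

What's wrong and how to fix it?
Bug: Missing join condition: each staff row is matched to all departments rows instead of just its own

Fix: Specify the join condition linking the foreign key to the parent id

Corrected query:
SELECT c.id, p.name, c.salary FROM departments p JOIN staff c ON c.dept_id = p.id

Result:
id | name        | salary
---+-------------+-------
1  | Sales       | 90658 
2  | HR          | 72888 
3  | Marketing   | 54377 
4  | Engineering | 128679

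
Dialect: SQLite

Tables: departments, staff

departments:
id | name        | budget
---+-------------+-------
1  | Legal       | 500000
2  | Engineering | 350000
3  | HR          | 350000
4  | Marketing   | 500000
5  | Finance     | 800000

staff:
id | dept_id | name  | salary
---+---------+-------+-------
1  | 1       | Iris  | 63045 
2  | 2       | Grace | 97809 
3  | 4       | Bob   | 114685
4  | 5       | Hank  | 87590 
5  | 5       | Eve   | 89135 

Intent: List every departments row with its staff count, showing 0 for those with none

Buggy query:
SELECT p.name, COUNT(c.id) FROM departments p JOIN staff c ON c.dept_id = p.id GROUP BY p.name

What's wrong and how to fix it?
Bug: INNER JOIN drops departments rows that have no matching staff rows

Fix: Use LEFT JOIN so parents without children still appear (COUNT(c.id) gives 0)

Corrected query:
SELECT p.name, COUNT(c.id) FROM departments p LEFT JOIN staff c ON c.dept_id = p.id GROUP BY p.name

Result:
name        | COUNT(c.id)
------------+------------
Engineering | 1          
Finance     | 2          
HR          | 0          
Legal       | 1          
Marketing   | 1          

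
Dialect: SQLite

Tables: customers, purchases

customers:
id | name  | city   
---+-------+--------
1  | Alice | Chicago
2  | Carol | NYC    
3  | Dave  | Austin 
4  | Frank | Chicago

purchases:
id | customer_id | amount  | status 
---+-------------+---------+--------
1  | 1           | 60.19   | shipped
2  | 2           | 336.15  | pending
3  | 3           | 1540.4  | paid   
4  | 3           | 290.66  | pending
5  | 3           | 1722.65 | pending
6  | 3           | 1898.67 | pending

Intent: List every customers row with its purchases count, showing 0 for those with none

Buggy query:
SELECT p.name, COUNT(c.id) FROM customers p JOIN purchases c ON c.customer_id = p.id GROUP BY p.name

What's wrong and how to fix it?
Bug: INNER JOIN drops customers rows that have no matching purchases rows

Fix: Use LEFT JOIN so parents without children still appear (COUNT(c.id) gives 0)

Corrected query:
SELECT p.name, COUNT(c.id) FROM customers p LEFT JOIN purchases c ON c.customer_id = p.id GROUP BY p.name

Result:
name  | COUNT(c.id)
------+------------
Alice | 1          
Carol | 1          
Dave  | 4          
Frank | 0          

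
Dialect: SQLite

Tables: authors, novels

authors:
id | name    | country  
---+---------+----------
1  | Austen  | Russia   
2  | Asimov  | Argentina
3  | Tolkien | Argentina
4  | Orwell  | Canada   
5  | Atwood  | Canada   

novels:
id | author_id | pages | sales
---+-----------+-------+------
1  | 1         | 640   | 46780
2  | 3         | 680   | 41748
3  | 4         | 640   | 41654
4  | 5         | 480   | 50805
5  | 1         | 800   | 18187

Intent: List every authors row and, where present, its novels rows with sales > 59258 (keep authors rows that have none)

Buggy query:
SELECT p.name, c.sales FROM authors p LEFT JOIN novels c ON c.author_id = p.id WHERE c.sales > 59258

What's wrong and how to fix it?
Bug: A WHERE condition on the right-hand table after LEFT JOIN drops unmatched parents

Fix: Move the right-table condition into the ON clause so unmatched parents are kept

Corrected query:
SELECT p.name, c.sales FROM authors p LEFT JOIN novels c ON c.author_id = p.id AND c.sales > 59258

Result:
name    | sales
--------+------
Austen  | NULL 
Asimov  | NULL 
Tolkien | NULL 
Orwell  | NULL 
Atwood  | NULL 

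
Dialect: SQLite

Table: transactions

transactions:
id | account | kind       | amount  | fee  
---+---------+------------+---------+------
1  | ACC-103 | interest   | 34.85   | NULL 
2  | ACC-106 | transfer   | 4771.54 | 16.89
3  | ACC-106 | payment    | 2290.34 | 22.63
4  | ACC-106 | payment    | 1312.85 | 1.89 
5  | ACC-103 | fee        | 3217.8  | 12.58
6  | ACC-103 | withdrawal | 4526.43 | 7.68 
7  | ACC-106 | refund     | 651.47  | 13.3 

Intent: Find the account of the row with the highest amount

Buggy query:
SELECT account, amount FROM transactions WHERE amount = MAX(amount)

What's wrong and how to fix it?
Bug: WHERE is evaluated per row; an aggregate over the whole table isn't defined there

Fix: Use a subquery: WHERE amount = (SELECT MAX(amount) FROM transactions)

Corrected query:
SELECT account, amount FROM transactions WHERE amount = (SELECT MAX(amount) FROM transactions)

Result:
account | amount 
--------+--------
ACC-106 | 4771.54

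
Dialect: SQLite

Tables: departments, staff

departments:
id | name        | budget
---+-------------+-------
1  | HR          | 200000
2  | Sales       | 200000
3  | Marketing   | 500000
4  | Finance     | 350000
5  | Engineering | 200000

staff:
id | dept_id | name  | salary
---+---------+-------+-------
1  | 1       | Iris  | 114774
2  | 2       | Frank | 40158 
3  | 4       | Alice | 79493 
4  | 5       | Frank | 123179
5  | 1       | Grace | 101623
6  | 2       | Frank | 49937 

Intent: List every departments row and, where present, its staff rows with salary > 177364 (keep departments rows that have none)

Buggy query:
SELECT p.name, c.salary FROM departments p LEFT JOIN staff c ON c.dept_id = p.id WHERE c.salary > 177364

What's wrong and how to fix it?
Bug: Filtering c.salary in WHERE discards the NULL rows produced by LEFT JOIN, turning it into an inner join

Fix: Put 'c.salary > 177364' in the JOIN's ON clause instead of WHERE

Corrected query:
SELECT p.name, c.salary FROM departments p LEFT JOIN staff c ON c.dept_id = p.id AND c.salary > 177364

Result:
name        | salary
------------+-------
HR          | NULL  
Sales       | NULL  
Marketing   | NULL  
Finance     | NULL  
Engineering | NULL  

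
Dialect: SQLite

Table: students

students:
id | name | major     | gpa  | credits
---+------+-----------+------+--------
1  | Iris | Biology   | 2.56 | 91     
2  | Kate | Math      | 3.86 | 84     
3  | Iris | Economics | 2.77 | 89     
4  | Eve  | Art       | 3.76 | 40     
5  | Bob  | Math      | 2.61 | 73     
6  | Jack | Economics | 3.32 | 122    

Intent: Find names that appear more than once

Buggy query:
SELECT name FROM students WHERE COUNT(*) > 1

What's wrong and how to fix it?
Bug: WHERE can't reference COUNT(*); aggregates are computed after WHERE

Fix: Group first, then use HAVING for the count condition

Corrected query:
SELECT name FROM students GROUP BY name HAVING COUNT(*) > 1

Result:
name
----
Iris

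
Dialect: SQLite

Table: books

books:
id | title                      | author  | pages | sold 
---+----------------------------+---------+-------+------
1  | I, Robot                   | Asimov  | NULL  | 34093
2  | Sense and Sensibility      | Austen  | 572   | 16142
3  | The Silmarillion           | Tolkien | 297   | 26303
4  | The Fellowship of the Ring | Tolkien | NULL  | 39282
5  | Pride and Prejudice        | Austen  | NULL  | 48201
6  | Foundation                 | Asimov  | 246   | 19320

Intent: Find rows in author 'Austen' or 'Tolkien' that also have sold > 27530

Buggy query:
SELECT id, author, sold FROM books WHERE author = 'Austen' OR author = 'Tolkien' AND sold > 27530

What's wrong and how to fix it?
Bug: Without parentheses, AND is evaluated before OR, so the sold filter only applies to the 'Tolkien' branch

Fix: Group the OR with parentheses (or use IN), then AND the threshold

Corrected query:
SELECT id, author, sold FROM books WHERE (author = 'Austen' OR author = 'Tolkien') AND sold > 27530

Result:
id | author  | sold 
---+---------+------
4  | Tolkien | 39282
5  | Austen  | 48201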